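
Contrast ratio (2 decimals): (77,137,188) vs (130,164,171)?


Linearize each sRGB channel c=v/255: c/12.92 if c ≤ 0.04045 else ((c+0.055)/1.055)^2.4
L = 0.2126×R_lin + 0.7152×G_lin + 0.0722×B_lin
Color 1 (77,137,188):
  R=77: 77/255≈0.3020 > 0.04045 → ((0.3020+0.055)/1.055)^2.4 ≈ 0.07421
  G=137: 137/255≈0.5373 > 0.04045 → ((0.5373+0.055)/1.055)^2.4 ≈ 0.25016
  B=188: 188/255≈0.7373 > 0.04045 → ((0.7373+0.055)/1.055)^2.4 ≈ 0.50289
  L1 = 0.2126×0.07421 + 0.7152×0.25016 + 0.0722×0.50289 ≈ 0.23100
Color 2 (130,164,171):
  R=130: 130/255≈0.5098 > 0.04045 → ((0.5098+0.055)/1.055)^2.4 ≈ 0.22323
  G=164: 164/255≈0.6431 > 0.04045 → ((0.6431+0.055)/1.055)^2.4 ≈ 0.37124
  B=171: 171/255≈0.6706 > 0.04045 → ((0.6706+0.055)/1.055)^2.4 ≈ 0.40724
  L2 = 0.2126×0.22323 + 0.7152×0.37124 + 0.0722×0.40724 ≈ 0.34237
Lighter = 0.34237, Darker = 0.23100
Ratio = (L_lighter + 0.05) / (L_darker + 0.05)
Ratio = (0.34237 + 0.05) / (0.23100 + 0.05) = 0.39237 / 0.28100 ≈ 1.3963
Ratio ≈ 1.40:1


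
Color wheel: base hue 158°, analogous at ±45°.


Base hue: 158°
Left analog: (158 - 45) mod 360 = 113°
Right analog: (158 + 45) mod 360 = 203°
Analogous hues = 113° and 203°


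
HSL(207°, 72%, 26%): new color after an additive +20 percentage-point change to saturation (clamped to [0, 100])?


Original S = 72%
Adjustment = +20 percentage points
New S = 72 + (20) = 92
Clamp to [0, 100] → 92
= HSL(207°, 92%, 26%)


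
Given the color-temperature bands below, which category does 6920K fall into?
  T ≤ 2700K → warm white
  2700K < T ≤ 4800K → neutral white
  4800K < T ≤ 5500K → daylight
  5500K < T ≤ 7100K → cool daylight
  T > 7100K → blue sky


Temperature: 6920K
5500K < 6920K ≤ 7100K → cool daylight
Classification: cool daylight


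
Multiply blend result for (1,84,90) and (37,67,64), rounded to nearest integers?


Multiply: C = A×B/255, rounded to nearest integer
R: 1×37/255 = 37/255 ≈ 0.145 → 0
G: 84×67/255 = 5628/255 ≈ 22.071 → 22
B: 90×64/255 = 5760/255 ≈ 22.588 → 23
= RGB(0, 22, 23)


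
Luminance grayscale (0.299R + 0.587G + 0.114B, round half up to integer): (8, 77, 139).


Gray = 0.299×R + 0.587×G + 0.114×B
Gray = 0.299×8 + 0.587×77 + 0.114×139
Gray = 2.392 + 45.199 + 15.846
Gray = 63.437 → round half up → 63
Gray = 63


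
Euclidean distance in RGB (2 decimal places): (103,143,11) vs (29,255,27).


d = √[(R₁-R₂)² + (G₁-G₂)² + (B₁-B₂)²]
d = √[(103-29)² + (143-255)² + (11-27)²]
d = √[5476 + 12544 + 256]
d = √18276
d ≈ 135.19


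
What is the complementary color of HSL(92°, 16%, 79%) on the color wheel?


Complement = opposite side of color wheel = hue + 180°
H' = (92 + 180) mod 360 = 272°
S and L unchanged.
= HSL(272°, 16%, 79%)


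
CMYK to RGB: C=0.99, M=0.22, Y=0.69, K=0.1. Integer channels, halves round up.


R = 255 × (1-C) × (1-K) = 255 × 0.01 × 0.90 = 2.295 → 2
G = 255 × (1-M) × (1-K) = 255 × 0.78 × 0.90 = 179.01 → 179
B = 255 × (1-Y) × (1-K) = 255 × 0.31 × 0.90 = 71.145 → 71
= RGB(2, 179, 71)


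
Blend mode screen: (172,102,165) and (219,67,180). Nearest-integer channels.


Screen: C = 255 - (255-A)×(255-B)/255, rounded to nearest integer
R: 255 - (255-172)×(255-219)/255 = 255 - 2988/255 ≈ 255 - 11.718 = 243.282 → 243
G: 255 - (255-102)×(255-67)/255 = 255 - 28764/255 ≈ 255 - 112.800 = 142.200 → 142
B: 255 - (255-165)×(255-180)/255 = 255 - 6750/255 ≈ 255 - 26.471 = 228.529 → 229
= RGB(243, 142, 229)


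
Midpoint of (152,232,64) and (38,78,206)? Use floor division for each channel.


Midpoint: each channel = ⌊(C₁+C₂)/2⌋
R: ⌊(152+38)/2⌋ = 95
G: ⌊(232+78)/2⌋ = 155
B: ⌊(64+206)/2⌋ = 135
= RGB(95, 155, 135)


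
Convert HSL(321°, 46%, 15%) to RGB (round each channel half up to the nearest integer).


H=321°, S=0.46, L=0.15
C = (1-|2L-1|)×S = (1-|-0.70|)×0.46 = 0.138
H' = H/60 = 321/60 ≈ 5.3500; X = C×(1-|H' mod 2 - 1|) = 0.0897
m = L - C/2 = 0.15 - 0.069 = 0.081
Sector ⌊H'⌋ = 5 → (R',G',B') = (0.138, 0.0, 0.0897)
RGB = ((R'+m)×255, (G'+m)×255, (B'+m)×255) = (55.845, 20.655, 43.5285)
Round half up → RGB(56, 21, 44)


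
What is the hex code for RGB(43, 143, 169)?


R = 43 → 2B (hex)
G = 143 → 8F (hex)
B = 169 → A9 (hex)
Hex = #2B8FA9


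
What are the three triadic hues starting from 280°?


Triadic: equally spaced at 120° intervals
H1 = 280°
H2 = (280 + 120) mod 360 = 40°
H3 = (280 + 240) mod 360 = 160°
Triadic = 280°, 40°, 160°


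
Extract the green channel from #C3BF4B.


Color: #C3BF4B
R = C3 = 195
G = BF = 191
B = 4B = 75
Green = 191


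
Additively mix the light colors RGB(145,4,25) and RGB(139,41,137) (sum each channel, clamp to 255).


Additive: each channel = min(255, C₁+C₂)
R: 145+139 = 284 → 255
G: 4+41 = 45 → 45
B: 25+137 = 162 → 162
= RGB(255, 45, 162)


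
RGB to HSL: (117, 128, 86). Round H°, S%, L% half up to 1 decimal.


Normalize: R'=117/255≈0.4588, G'=128/255≈0.5020, B'=86/255≈0.3373
Max=128/255, Min=86/255, Δ=Max-Min=42/255
L = (Max+Min)/2 = (128+86)/510 = 214/510 = 0.41960… → L = 42.0%
L ≤ 0.5 → S = Δ/(Max+Min) = 42/(128+86) = 42/214 = 0.19626… → S = 19.6%
(the 1/255 factors cancel in S and H, so raw channel differences can be used)
Max is G' → H = 60 × ((B-R)/Δ + 2) = 60 × ((86-117)/42 + 2)
  -31/42 + 2 = -0.7380… + 2 = 1.2619…
  H = 60 × 1.2619… = 75.714…° → H = 75.7°
= HSL(75.7°, 19.6%, 42.0%)


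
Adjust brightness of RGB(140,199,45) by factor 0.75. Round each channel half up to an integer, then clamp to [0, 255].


Multiply each channel by 0.75, round half up, clamp to [0, 255]
R: 140×0.75 = 105
G: 199×0.75 = 149.25 → round → 149
B: 45×0.75 = 33.75 → round → 34
= RGB(105, 149, 34)


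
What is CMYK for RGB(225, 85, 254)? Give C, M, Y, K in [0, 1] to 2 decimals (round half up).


R'=225/255≈0.8824, G'=85/255≈0.3333, B'=254/255≈0.9961
K = 1 - max(R',G',B') = 1 - 254/255 = 1/255 = 0.00392… → 0.00
(1-R'-K)/(1-K) simplifies to (max-R)/max with max = 254:
C = (254-225)/254 = 29/254 = 0.11417… → 0.11
M = (254-85)/254 = 169/254 = 0.66535… → 0.67
Y = (254-254)/254 = 0/254 = 0 → 0.00
= CMYK(0.11, 0.67, 0.00, 0.00)


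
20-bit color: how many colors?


Colors = 2^bits = 2^20
= 1,048,576 colors


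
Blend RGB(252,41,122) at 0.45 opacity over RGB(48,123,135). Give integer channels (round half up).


C = α×F + (1-α)×B, with 1-α = 0.55
R: 0.45×252 + 0.55×48 = 113.40 + 26.40 = 139.80 → 140
G: 0.45×41 + 0.55×123 = 18.45 + 67.65 = 86.10 → 86
B: 0.45×122 + 0.55×135 = 54.90 + 74.25 = 129.15 → 129
= RGB(140, 86, 129)


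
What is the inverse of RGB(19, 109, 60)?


Invert: (255-R, 255-G, 255-B)
R: 255-19 = 236
G: 255-109 = 146
B: 255-60 = 195
= RGB(236, 146, 195)


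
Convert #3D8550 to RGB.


3D → 61 (R)
85 → 133 (G)
50 → 80 (B)
= RGB(61, 133, 80)


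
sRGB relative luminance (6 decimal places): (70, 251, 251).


Linearize each channel (sRGB transfer function): c = v/255; c_lin = c/12.92 if c ≤ 0.04045, else ((c+0.055)/1.055)^2.4
  R: 70/255 ≈ 0.274510 > 0.04045 → ((0.274510+0.055)/1.055)^2.4 ≈ 0.061246
  G: 251/255 ≈ 0.984314 > 0.04045 → ((0.984314+0.055)/1.055)^2.4 ≈ 0.964686
  B: 251/255 ≈ 0.984314 > 0.04045 → ((0.984314+0.055)/1.055)^2.4 ≈ 0.964686
R_lin = 0.061246, G_lin = 0.964686, B_lin = 0.964686
L = 0.2126×R + 0.7152×G + 0.0722×B
L = 0.2126×0.061246 + 0.7152×0.964686 + 0.0722×0.964686
L ≈ 0.772615


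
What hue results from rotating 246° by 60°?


New hue = (H + rotation) mod 360
New hue = (246 + 60) mod 360
= 306 mod 360
= 306°


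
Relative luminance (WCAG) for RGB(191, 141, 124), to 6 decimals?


Linearize each channel (sRGB transfer function): c = v/255; c_lin = c/12.92 if c ≤ 0.04045, else ((c+0.055)/1.055)^2.4
  R: 191/255 ≈ 0.749020 > 0.04045 → ((0.749020+0.055)/1.055)^2.4 ≈ 0.520996
  G: 141/255 ≈ 0.552941 > 0.04045 → ((0.552941+0.055)/1.055)^2.4 ≈ 0.266356
  B: 124/255 ≈ 0.486275 > 0.04045 → ((0.486275+0.055)/1.055)^2.4 ≈ 0.201556
R_lin = 0.520996, G_lin = 0.266356, B_lin = 0.201556
L = 0.2126×R + 0.7152×G + 0.0722×B
L = 0.2126×0.520996 + 0.7152×0.266356 + 0.0722×0.201556
L ≈ 0.315814


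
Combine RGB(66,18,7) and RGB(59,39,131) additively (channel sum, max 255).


Additive: each channel = min(255, C₁+C₂)
R: 66+59 = 125 → 125
G: 18+39 = 57 → 57
B: 7+131 = 138 → 138
= RGB(125, 57, 138)


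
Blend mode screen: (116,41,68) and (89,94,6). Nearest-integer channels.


Screen: C = 255 - (255-A)×(255-B)/255, rounded to nearest integer
R: 255 - (255-116)×(255-89)/255 = 255 - 23074/255 ≈ 255 - 90.486 = 164.514 → 165
G: 255 - (255-41)×(255-94)/255 = 255 - 34454/255 ≈ 255 - 135.114 = 119.886 → 120
B: 255 - (255-68)×(255-6)/255 = 255 - 46563/255 ≈ 255 - 182.600 = 72.400 → 72
= RGB(165, 120, 72)


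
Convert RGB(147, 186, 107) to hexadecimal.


R = 147 → 93 (hex)
G = 186 → BA (hex)
B = 107 → 6B (hex)
Hex = #93BA6B


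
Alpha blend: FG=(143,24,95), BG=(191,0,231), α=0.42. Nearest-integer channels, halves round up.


C = α×F + (1-α)×B, with 1-α = 0.58
R: 0.42×143 + 0.58×191 = 60.06 + 110.78 = 170.84 → 171
G: 0.42×24 + 0.58×0 = 10.08 + 0.00 = 10.08 → 10
B: 0.42×95 + 0.58×231 = 39.90 + 133.98 = 173.88 → 174
= RGB(171, 10, 174)


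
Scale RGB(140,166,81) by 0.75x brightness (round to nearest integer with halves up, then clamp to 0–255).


Multiply each channel by 0.75, round half up, clamp to [0, 255]
R: 140×0.75 = 105
G: 166×0.75 = 124.5 → round → 125
B: 81×0.75 = 60.75 → round → 61
= RGB(105, 125, 61)


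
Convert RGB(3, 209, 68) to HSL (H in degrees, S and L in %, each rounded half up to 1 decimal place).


Normalize: R'=3/255≈0.0118, G'=209/255≈0.8196, B'=68/255≈0.2667
Max=209/255, Min=3/255, Δ=Max-Min=206/255
L = (Max+Min)/2 = (209+3)/510 = 212/510 = 0.41568… → L = 41.6%
L ≤ 0.5 → S = Δ/(Max+Min) = 206/(209+3) = 206/212 = 0.97169… → S = 97.2%
(the 1/255 factors cancel in S and H, so raw channel differences can be used)
Max is G' → H = 60 × ((B-R)/Δ + 2) = 60 × ((68-3)/206 + 2)
  65/206 + 2 = 0.3155… + 2 = 2.3155…
  H = 60 × 2.3155… = 138.932…° → H = 138.9°
= HSL(138.9°, 97.2%, 41.6%)


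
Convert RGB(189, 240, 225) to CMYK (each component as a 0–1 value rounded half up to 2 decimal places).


R'=189/255≈0.7412, G'=240/255≈0.9412, B'=225/255≈0.8824
K = 1 - max(R',G',B') = 1 - 240/255 = 15/255 = 0.05882… → 0.06
(1-R'-K)/(1-K) simplifies to (max-R)/max with max = 240:
C = (240-189)/240 = 51/240 = 0.2125 → 0.21
M = (240-240)/240 = 0/240 = 0 → 0.00
Y = (240-225)/240 = 15/240 = 0.0625 → 0.06
= CMYK(0.21, 0.00, 0.06, 0.06)


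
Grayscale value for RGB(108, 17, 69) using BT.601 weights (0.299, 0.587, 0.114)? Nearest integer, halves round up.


Gray = 0.299×R + 0.587×G + 0.114×B
Gray = 0.299×108 + 0.587×17 + 0.114×69
Gray = 32.292 + 9.979 + 7.866
Gray = 50.137 → round half up → 50
Gray = 50


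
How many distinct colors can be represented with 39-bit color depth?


Colors = 2^bits = 2^39
= 549,755,813,888 colors


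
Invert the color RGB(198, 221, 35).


Invert: (255-R, 255-G, 255-B)
R: 255-198 = 57
G: 255-221 = 34
B: 255-35 = 220
= RGB(57, 34, 220)


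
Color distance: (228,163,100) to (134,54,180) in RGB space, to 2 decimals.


d = √[(R₁-R₂)² + (G₁-G₂)² + (B₁-B₂)²]
d = √[(228-134)² + (163-54)² + (100-180)²]
d = √[8836 + 11881 + 6400]
d = √27117
d ≈ 164.67


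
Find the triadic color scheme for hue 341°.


Triadic: equally spaced at 120° intervals
H1 = 341°
H2 = (341 + 120) mod 360 = 101°
H3 = (341 + 240) mod 360 = 221°
Triadic = 341°, 101°, 221°


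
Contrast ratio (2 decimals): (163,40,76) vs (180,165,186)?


Linearize each sRGB channel c=v/255: c/12.92 if c ≤ 0.04045 else ((c+0.055)/1.055)^2.4
L = 0.2126×R_lin + 0.7152×G_lin + 0.0722×B_lin
Color 1 (163,40,76):
  R=163: 163/255≈0.6392 > 0.04045 → ((0.6392+0.055)/1.055)^2.4 ≈ 0.36625
  G=40: 40/255≈0.1569 > 0.04045 → ((0.1569+0.055)/1.055)^2.4 ≈ 0.02122
  B=76: 76/255≈0.2980 > 0.04045 → ((0.2980+0.055)/1.055)^2.4 ≈ 0.07227
  L1 = 0.2126×0.36625 + 0.7152×0.02122 + 0.0722×0.07227 ≈ 0.09826
Color 2 (180,165,186):
  R=180: 180/255≈0.7059 > 0.04045 → ((0.7059+0.055)/1.055)^2.4 ≈ 0.45641
  G=165: 165/255≈0.6471 > 0.04045 → ((0.6471+0.055)/1.055)^2.4 ≈ 0.37626
  B=186: 186/255≈0.7294 > 0.04045 → ((0.7294+0.055)/1.055)^2.4 ≈ 0.49102
  L2 = 0.2126×0.45641 + 0.7152×0.37626 + 0.0722×0.49102 ≈ 0.40159
Lighter = 0.40159, Darker = 0.09826
Ratio = (L_lighter + 0.05) / (L_darker + 0.05)
Ratio = (0.40159 + 0.05) / (0.09826 + 0.05) = 0.45159 / 0.14826 ≈ 3.0459
Ratio ≈ 3.05:1


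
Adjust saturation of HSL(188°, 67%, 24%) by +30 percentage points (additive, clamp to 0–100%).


Original S = 67%
Adjustment = +30 percentage points
New S = 67 + (30) = 97
Clamp to [0, 100] → 97
= HSL(188°, 97%, 24%)


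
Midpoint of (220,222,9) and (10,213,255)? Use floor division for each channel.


Midpoint: each channel = ⌊(C₁+C₂)/2⌋
R: ⌊(220+10)/2⌋ = 115
G: ⌊(222+213)/2⌋ = 217
B: ⌊(9+255)/2⌋ = 132
= RGB(115, 217, 132)


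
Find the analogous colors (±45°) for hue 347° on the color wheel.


Base hue: 347°
Left analog: (347 - 45) mod 360 = 302°
Right analog: (347 + 45) mod 360 = 32°
Analogous hues = 302° and 32°


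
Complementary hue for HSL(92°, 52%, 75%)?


Complement = opposite side of color wheel = hue + 180°
H' = (92 + 180) mod 360 = 272°
S and L unchanged.
= HSL(272°, 52%, 75%)


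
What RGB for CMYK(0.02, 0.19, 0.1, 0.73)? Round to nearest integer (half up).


R = 255 × (1-C) × (1-K) = 255 × 0.98 × 0.27 = 67.473 → 67
G = 255 × (1-M) × (1-K) = 255 × 0.81 × 0.27 = 55.7685 → 56
B = 255 × (1-Y) × (1-K) = 255 × 0.90 × 0.27 = 61.965 → 62
= RGB(67, 56, 62)


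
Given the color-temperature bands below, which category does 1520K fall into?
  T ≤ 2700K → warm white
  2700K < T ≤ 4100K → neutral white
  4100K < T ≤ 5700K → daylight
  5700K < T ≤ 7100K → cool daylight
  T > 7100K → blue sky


Temperature: 1520K
1520K ≤ 2700K → warm white
Classification: warm white


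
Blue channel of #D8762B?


Color: #D8762B
R = D8 = 216
G = 76 = 118
B = 2B = 43
Blue = 43


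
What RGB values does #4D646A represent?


4D → 77 (R)
64 → 100 (G)
6A → 106 (B)
= RGB(77, 100, 106)


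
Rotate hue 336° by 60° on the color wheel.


New hue = (H + rotation) mod 360
New hue = (336 + 60) mod 360
= 396 mod 360
= 36°


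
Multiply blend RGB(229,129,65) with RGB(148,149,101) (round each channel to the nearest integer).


Multiply: C = A×B/255, rounded to nearest integer
R: 229×148/255 = 33892/255 ≈ 132.910 → 133
G: 129×149/255 = 19221/255 ≈ 75.376 → 75
B: 65×101/255 = 6565/255 ≈ 25.745 → 26
= RGB(133, 75, 26)


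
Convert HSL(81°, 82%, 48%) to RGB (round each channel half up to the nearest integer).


H=81°, S=0.82, L=0.48
C = (1-|2L-1|)×S = (1-|-0.04|)×0.82 = 0.7872
H' = H/60 = 81/60 ≈ 1.3500; X = C×(1-|H' mod 2 - 1|) = 0.51168
m = L - C/2 = 0.48 - 0.3936 = 0.0864
Sector ⌊H'⌋ = 1 → (R',G',B') = (0.51168, 0.7872, 0.0)
RGB = ((R'+m)×255, (G'+m)×255, (B'+m)×255) = (152.5104, 222.768, 22.032)
Round half up → RGB(153, 223, 22)


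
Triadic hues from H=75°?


Triadic: equally spaced at 120° intervals
H1 = 75°
H2 = (75 + 120) mod 360 = 195°
H3 = (75 + 240) mod 360 = 315°
Triadic = 75°, 195°, 315°


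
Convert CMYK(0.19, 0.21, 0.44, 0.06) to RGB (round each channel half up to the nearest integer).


R = 255 × (1-C) × (1-K) = 255 × 0.81 × 0.94 = 194.157 → 194
G = 255 × (1-M) × (1-K) = 255 × 0.79 × 0.94 = 189.363 → 189
B = 255 × (1-Y) × (1-K) = 255 × 0.56 × 0.94 = 134.232 → 134
= RGB(194, 189, 134)


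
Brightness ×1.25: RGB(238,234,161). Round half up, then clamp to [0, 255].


Multiply each channel by 1.25, round half up, clamp to [0, 255]
R: 238×1.25 = 297.5 → round → 298 → clamp → 255
G: 234×1.25 = 292.5 → round → 293 → clamp → 255
B: 161×1.25 = 201.25 → round → 201
= RGB(255, 255, 201)


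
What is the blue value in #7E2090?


Color: #7E2090
R = 7E = 126
G = 20 = 32
B = 90 = 144
Blue = 144


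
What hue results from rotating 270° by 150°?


New hue = (H + rotation) mod 360
New hue = (270 + 150) mod 360
= 420 mod 360
= 60°


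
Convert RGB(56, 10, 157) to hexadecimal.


R = 56 → 38 (hex)
G = 10 → 0A (hex)
B = 157 → 9D (hex)
Hex = #380A9D


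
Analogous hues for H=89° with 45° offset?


Base hue: 89°
Left analog: (89 - 45) mod 360 = 44°
Right analog: (89 + 45) mod 360 = 134°
Analogous hues = 44° and 134°


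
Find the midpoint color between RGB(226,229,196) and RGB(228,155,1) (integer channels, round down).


Midpoint: each channel = ⌊(C₁+C₂)/2⌋
R: ⌊(226+228)/2⌋ = 227
G: ⌊(229+155)/2⌋ = 192
B: ⌊(196+1)/2⌋ = 98
= RGB(227, 192, 98)


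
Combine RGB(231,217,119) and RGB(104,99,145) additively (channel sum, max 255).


Additive: each channel = min(255, C₁+C₂)
R: 231+104 = 335 → 255
G: 217+99 = 316 → 255
B: 119+145 = 264 → 255
= RGB(255, 255, 255)


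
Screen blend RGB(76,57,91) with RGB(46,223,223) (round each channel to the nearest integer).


Screen: C = 255 - (255-A)×(255-B)/255, rounded to nearest integer
R: 255 - (255-76)×(255-46)/255 = 255 - 37411/255 ≈ 255 - 146.710 = 108.290 → 108
G: 255 - (255-57)×(255-223)/255 = 255 - 6336/255 ≈ 255 - 24.847 = 230.153 → 230
B: 255 - (255-91)×(255-223)/255 = 255 - 5248/255 ≈ 255 - 20.580 = 234.420 → 234
= RGB(108, 230, 234)


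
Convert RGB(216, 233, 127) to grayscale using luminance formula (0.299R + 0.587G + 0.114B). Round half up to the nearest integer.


Gray = 0.299×R + 0.587×G + 0.114×B
Gray = 0.299×216 + 0.587×233 + 0.114×127
Gray = 64.584 + 136.771 + 14.478
Gray = 215.833 → round half up → 216
Gray = 216


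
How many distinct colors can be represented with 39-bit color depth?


Colors = 2^bits = 2^39
= 549,755,813,888 colors


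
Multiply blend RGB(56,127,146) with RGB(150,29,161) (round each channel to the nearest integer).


Multiply: C = A×B/255, rounded to nearest integer
R: 56×150/255 = 8400/255 ≈ 32.941 → 33
G: 127×29/255 = 3683/255 ≈ 14.443 → 14
B: 146×161/255 = 23506/255 ≈ 92.180 → 92
= RGB(33, 14, 92)


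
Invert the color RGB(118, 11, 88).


Invert: (255-R, 255-G, 255-B)
R: 255-118 = 137
G: 255-11 = 244
B: 255-88 = 167
= RGB(137, 244, 167)


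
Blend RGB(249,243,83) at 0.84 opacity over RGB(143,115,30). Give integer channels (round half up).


C = α×F + (1-α)×B, with 1-α = 0.16
R: 0.84×249 + 0.16×143 = 209.16 + 22.88 = 232.04 → 232
G: 0.84×243 + 0.16×115 = 204.12 + 18.40 = 222.52 → 223
B: 0.84×83 + 0.16×30 = 69.72 + 4.80 = 74.52 → 75
= RGB(232, 223, 75)


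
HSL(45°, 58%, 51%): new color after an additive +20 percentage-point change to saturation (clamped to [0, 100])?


Original S = 58%
Adjustment = +20 percentage points
New S = 58 + (20) = 78
Clamp to [0, 100] → 78
= HSL(45°, 78%, 51%)


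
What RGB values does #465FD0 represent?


46 → 70 (R)
5F → 95 (G)
D0 → 208 (B)
= RGB(70, 95, 208)


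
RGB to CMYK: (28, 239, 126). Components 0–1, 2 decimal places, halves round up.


R'=28/255≈0.1098, G'=239/255≈0.9373, B'=126/255≈0.4941
K = 1 - max(R',G',B') = 1 - 239/255 = 16/255 = 0.06274… → 0.06
(1-R'-K)/(1-K) simplifies to (max-R)/max with max = 239:
C = (239-28)/239 = 211/239 = 0.88284… → 0.88
M = (239-239)/239 = 0/239 = 0 → 0.00
Y = (239-126)/239 = 113/239 = 0.47280… → 0.47
= CMYK(0.88, 0.00, 0.47, 0.06)


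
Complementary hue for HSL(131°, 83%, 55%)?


Complement = opposite side of color wheel = hue + 180°
H' = (131 + 180) mod 360 = 311°
S and L unchanged.
= HSL(311°, 83%, 55%)


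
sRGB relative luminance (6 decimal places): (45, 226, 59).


Linearize each channel (sRGB transfer function): c = v/255; c_lin = c/12.92 if c ≤ 0.04045, else ((c+0.055)/1.055)^2.4
  R: 45/255 ≈ 0.176471 > 0.04045 → ((0.176471+0.055)/1.055)^2.4 ≈ 0.026241
  G: 226/255 ≈ 0.886275 > 0.04045 → ((0.886275+0.055)/1.055)^2.4 ≈ 0.760525
  B: 59/255 ≈ 0.231373 > 0.04045 → ((0.231373+0.055)/1.055)^2.4 ≈ 0.043735
R_lin = 0.026241, G_lin = 0.760525, B_lin = 0.043735
L = 0.2126×R + 0.7152×G + 0.0722×B
L = 0.2126×0.026241 + 0.7152×0.760525 + 0.0722×0.043735
L ≈ 0.552664


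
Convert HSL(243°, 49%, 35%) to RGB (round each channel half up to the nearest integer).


H=243°, S=0.49, L=0.35
C = (1-|2L-1|)×S = (1-|-0.30|)×0.49 = 0.343
H' = H/60 = 243/60 ≈ 4.0500; X = C×(1-|H' mod 2 - 1|) = 0.01715
m = L - C/2 = 0.35 - 0.1715 = 0.1785
Sector ⌊H'⌋ = 4 → (R',G',B') = (0.01715, 0.0, 0.343)
RGB = ((R'+m)×255, (G'+m)×255, (B'+m)×255) = (49.89075, 45.5175, 132.9825)
Round half up → RGB(50, 46, 133)


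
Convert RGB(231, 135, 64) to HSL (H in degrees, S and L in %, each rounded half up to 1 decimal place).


Normalize: R'=231/255≈0.9059, G'=135/255≈0.5294, B'=64/255≈0.2510
Max=231/255, Min=64/255, Δ=Max-Min=167/255
L = (Max+Min)/2 = (231+64)/510 = 295/510 = 0.57843… → L = 57.8%
L > 0.5 → S = Δ/(2-Max-Min) = 167/(510-231-64) = 167/215 = 0.77674… → S = 77.7%
(the 1/255 factors cancel in S and H, so raw channel differences can be used)
Max is R' → H = 60 × (((G-B)/Δ) mod 6) = 60 × (((135-64)/167) mod 6)
  71/167 = 0.4251…
  H = 60 × 0.4251… = 25.508…° → H = 25.5°
= HSL(25.5°, 77.7%, 57.8%)


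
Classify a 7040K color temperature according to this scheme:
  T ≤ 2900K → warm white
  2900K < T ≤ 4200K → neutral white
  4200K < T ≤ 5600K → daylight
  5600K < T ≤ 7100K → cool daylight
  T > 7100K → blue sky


Temperature: 7040K
5600K < 7040K ≤ 7100K → cool daylight
Classification: cool daylight


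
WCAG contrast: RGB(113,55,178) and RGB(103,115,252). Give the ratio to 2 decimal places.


Linearize each sRGB channel c=v/255: c/12.92 if c ≤ 0.04045 else ((c+0.055)/1.055)^2.4
L = 0.2126×R_lin + 0.7152×G_lin + 0.0722×B_lin
Color 1 (113,55,178):
  R=113: 113/255≈0.4431 > 0.04045 → ((0.4431+0.055)/1.055)^2.4 ≈ 0.16513
  G=55: 55/255≈0.2157 > 0.04045 → ((0.2157+0.055)/1.055)^2.4 ≈ 0.03820
  B=178: 178/255≈0.6980 > 0.04045 → ((0.6980+0.055)/1.055)^2.4 ≈ 0.44520
  L1 = 0.2126×0.16513 + 0.7152×0.03820 + 0.0722×0.44520 ≈ 0.09457
Color 2 (103,115,252):
  R=103: 103/255≈0.4039 > 0.04045 → ((0.4039+0.055)/1.055)^2.4 ≈ 0.13563
  G=115: 115/255≈0.4510 > 0.04045 → ((0.4510+0.055)/1.055)^2.4 ≈ 0.17144
  B=252: 252/255≈0.9882 > 0.04045 → ((0.9882+0.055)/1.055)^2.4 ≈ 0.97345
  L2 = 0.2126×0.13563 + 0.7152×0.17144 + 0.0722×0.97345 ≈ 0.22173
Lighter = 0.22173, Darker = 0.09457
Ratio = (L_lighter + 0.05) / (L_darker + 0.05)
Ratio = (0.22173 + 0.05) / (0.09457 + 0.05) = 0.27173 / 0.14457 ≈ 1.8795
Ratio ≈ 1.88:1


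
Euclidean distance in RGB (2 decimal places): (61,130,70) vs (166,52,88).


d = √[(R₁-R₂)² + (G₁-G₂)² + (B₁-B₂)²]
d = √[(61-166)² + (130-52)² + (70-88)²]
d = √[11025 + 6084 + 324]
d = √17433
d ≈ 132.03


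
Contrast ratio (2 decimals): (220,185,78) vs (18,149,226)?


Linearize each sRGB channel c=v/255: c/12.92 if c ≤ 0.04045 else ((c+0.055)/1.055)^2.4
L = 0.2126×R_lin + 0.7152×G_lin + 0.0722×B_lin
Color 1 (220,185,78):
  R=220: 220/255≈0.8627 > 0.04045 → ((0.8627+0.055)/1.055)^2.4 ≈ 0.71569
  G=185: 185/255≈0.7255 > 0.04045 → ((0.7255+0.055)/1.055)^2.4 ≈ 0.48515
  B=78: 78/255≈0.3059 > 0.04045 → ((0.3059+0.055)/1.055)^2.4 ≈ 0.07619
  L1 = 0.2126×0.71569 + 0.7152×0.48515 + 0.0722×0.07619 ≈ 0.50464
Color 2 (18,149,226):
  R=18: 18/255≈0.0706 > 0.04045 → ((0.0706+0.055)/1.055)^2.4 ≈ 0.00605
  G=149: 149/255≈0.5843 > 0.04045 → ((0.5843+0.055)/1.055)^2.4 ≈ 0.30054
  B=226: 226/255≈0.8863 > 0.04045 → ((0.8863+0.055)/1.055)^2.4 ≈ 0.76052
  L2 = 0.2126×0.00605 + 0.7152×0.30054 + 0.0722×0.76052 ≈ 0.27114
Lighter = 0.50464, Darker = 0.27114
Ratio = (L_lighter + 0.05) / (L_darker + 0.05)
Ratio = (0.50464 + 0.05) / (0.27114 + 0.05) = 0.55464 / 0.32114 ≈ 1.7271
Ratio ≈ 1.73:1


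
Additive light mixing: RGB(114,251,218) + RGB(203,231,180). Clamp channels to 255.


Additive: each channel = min(255, C₁+C₂)
R: 114+203 = 317 → 255
G: 251+231 = 482 → 255
B: 218+180 = 398 → 255
= RGB(255, 255, 255)


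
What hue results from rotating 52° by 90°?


New hue = (H + rotation) mod 360
New hue = (52 + 90) mod 360
= 142 mod 360
= 142°


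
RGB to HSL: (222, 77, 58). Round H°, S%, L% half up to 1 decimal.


Normalize: R'=222/255≈0.8706, G'=77/255≈0.3020, B'=58/255≈0.2275
Max=222/255, Min=58/255, Δ=Max-Min=164/255
L = (Max+Min)/2 = (222+58)/510 = 280/510 = 0.54901… → L = 54.9%
L > 0.5 → S = Δ/(2-Max-Min) = 164/(510-222-58) = 164/230 = 0.71304… → S = 71.3%
(the 1/255 factors cancel in S and H, so raw channel differences can be used)
Max is R' → H = 60 × (((G-B)/Δ) mod 6) = 60 × (((77-58)/164) mod 6)
  19/164 = 0.1158…
  H = 60 × 0.1158… = 6.951…° → H = 7.0°
= HSL(7.0°, 71.3%, 54.9%)


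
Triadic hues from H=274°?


Triadic: equally spaced at 120° intervals
H1 = 274°
H2 = (274 + 120) mod 360 = 34°
H3 = (274 + 240) mod 360 = 154°
Triadic = 274°, 34°, 154°


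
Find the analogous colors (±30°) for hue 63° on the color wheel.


Base hue: 63°
Left analog: (63 - 30) mod 360 = 33°
Right analog: (63 + 30) mod 360 = 93°
Analogous hues = 33° and 93°


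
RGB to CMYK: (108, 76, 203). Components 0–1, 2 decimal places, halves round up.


R'=108/255≈0.4235, G'=76/255≈0.2980, B'=203/255≈0.7961
K = 1 - max(R',G',B') = 1 - 203/255 = 52/255 = 0.20392… → 0.20
(1-R'-K)/(1-K) simplifies to (max-R)/max with max = 203:
C = (203-108)/203 = 95/203 = 0.46798… → 0.47
M = (203-76)/203 = 127/203 = 0.62561… → 0.63
Y = (203-203)/203 = 0/203 = 0 → 0.00
= CMYK(0.47, 0.63, 0.00, 0.20)


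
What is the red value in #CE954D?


Color: #CE954D
R = CE = 206
G = 95 = 149
B = 4D = 77
Red = 206


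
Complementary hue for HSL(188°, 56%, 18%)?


Complement = opposite side of color wheel = hue + 180°
H' = (188 + 180) mod 360 = 8°
S and L unchanged.
= HSL(8°, 56%, 18%)


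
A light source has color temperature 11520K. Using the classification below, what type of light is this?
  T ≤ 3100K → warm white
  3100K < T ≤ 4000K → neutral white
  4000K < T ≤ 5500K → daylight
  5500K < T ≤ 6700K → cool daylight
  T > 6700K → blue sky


Temperature: 11520K
11520K > 6700K → blue sky
Classification: blue sky


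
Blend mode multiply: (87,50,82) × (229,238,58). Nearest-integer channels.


Multiply: C = A×B/255, rounded to nearest integer
R: 87×229/255 = 19923/255 ≈ 78.129 → 78
G: 50×238/255 = 11900/255 ≈ 46.667 → 47
B: 82×58/255 = 4756/255 ≈ 18.651 → 19
= RGB(78, 47, 19)


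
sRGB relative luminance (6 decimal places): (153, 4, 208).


Linearize each channel (sRGB transfer function): c = v/255; c_lin = c/12.92 if c ≤ 0.04045, else ((c+0.055)/1.055)^2.4
  R: 153/255 ≈ 0.600000 > 0.04045 → ((0.600000+0.055)/1.055)^2.4 ≈ 0.318547
  G: 4/255 ≈ 0.015686 ≤ 0.04045 → 0.015686/12.92 ≈ 0.001214
  B: 208/255 ≈ 0.815686 > 0.04045 → ((0.815686+0.055)/1.055)^2.4 ≈ 0.630757
R_lin = 0.318547, G_lin = 0.001214, B_lin = 0.630757
L = 0.2126×R + 0.7152×G + 0.0722×B
L = 0.2126×0.318547 + 0.7152×0.001214 + 0.0722×0.630757
L ≈ 0.114132


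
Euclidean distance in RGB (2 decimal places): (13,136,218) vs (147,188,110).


d = √[(R₁-R₂)² + (G₁-G₂)² + (B₁-B₂)²]
d = √[(13-147)² + (136-188)² + (218-110)²]
d = √[17956 + 2704 + 11664]
d = √32324
d ≈ 179.79


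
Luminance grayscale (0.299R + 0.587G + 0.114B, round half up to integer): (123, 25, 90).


Gray = 0.299×R + 0.587×G + 0.114×B
Gray = 0.299×123 + 0.587×25 + 0.114×90
Gray = 36.777 + 14.675 + 10.260
Gray = 61.712 → round half up → 62
Gray = 62


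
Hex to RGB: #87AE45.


87 → 135 (R)
AE → 174 (G)
45 → 69 (B)
= RGB(135, 174, 69)


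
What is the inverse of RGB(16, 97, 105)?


Invert: (255-R, 255-G, 255-B)
R: 255-16 = 239
G: 255-97 = 158
B: 255-105 = 150
= RGB(239, 158, 150)


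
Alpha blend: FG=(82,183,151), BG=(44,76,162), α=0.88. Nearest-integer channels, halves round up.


C = α×F + (1-α)×B, with 1-α = 0.12
R: 0.88×82 + 0.12×44 = 72.16 + 5.28 = 77.44 → 77
G: 0.88×183 + 0.12×76 = 161.04 + 9.12 = 170.16 → 170
B: 0.88×151 + 0.12×162 = 132.88 + 19.44 = 152.32 → 152
= RGB(77, 170, 152)


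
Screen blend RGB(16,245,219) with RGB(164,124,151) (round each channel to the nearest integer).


Screen: C = 255 - (255-A)×(255-B)/255, rounded to nearest integer
R: 255 - (255-16)×(255-164)/255 = 255 - 21749/255 ≈ 255 - 85.290 = 169.710 → 170
G: 255 - (255-245)×(255-124)/255 = 255 - 1310/255 ≈ 255 - 5.137 = 249.863 → 250
B: 255 - (255-219)×(255-151)/255 = 255 - 3744/255 ≈ 255 - 14.682 = 240.318 → 240
= RGB(170, 250, 240)


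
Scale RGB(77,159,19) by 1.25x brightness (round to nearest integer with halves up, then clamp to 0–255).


Multiply each channel by 1.25, round half up, clamp to [0, 255]
R: 77×1.25 = 96.25 → round → 96
G: 159×1.25 = 198.75 → round → 199
B: 19×1.25 = 23.75 → round → 24
= RGB(96, 199, 24)


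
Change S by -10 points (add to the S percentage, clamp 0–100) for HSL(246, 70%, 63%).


Original S = 70%
Adjustment = -10 percentage points
New S = 70 + (-10) = 60
Clamp to [0, 100] → 60
= HSL(246°, 60%, 63%)


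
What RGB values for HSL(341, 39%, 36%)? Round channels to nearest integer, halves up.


H=341°, S=0.39, L=0.36
C = (1-|2L-1|)×S = (1-|-0.28|)×0.39 = 0.2808
H' = H/60 = 341/60 ≈ 5.6833; X = C×(1-|H' mod 2 - 1|) = 0.08892
m = L - C/2 = 0.36 - 0.1404 = 0.2196
Sector ⌊H'⌋ = 5 → (R',G',B') = (0.2808, 0.0, 0.08892)
RGB = ((R'+m)×255, (G'+m)×255, (B'+m)×255) = (127.602, 55.998, 78.6726)
Round half up → RGB(128, 56, 79)


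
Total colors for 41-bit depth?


Colors = 2^bits = 2^41
= 2,199,023,255,552 colors


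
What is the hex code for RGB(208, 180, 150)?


R = 208 → D0 (hex)
G = 180 → B4 (hex)
B = 150 → 96 (hex)
Hex = #D0B496


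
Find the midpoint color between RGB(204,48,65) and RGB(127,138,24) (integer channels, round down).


Midpoint: each channel = ⌊(C₁+C₂)/2⌋
R: ⌊(204+127)/2⌋ = 165
G: ⌊(48+138)/2⌋ = 93
B: ⌊(65+24)/2⌋ = 44
= RGB(165, 93, 44)


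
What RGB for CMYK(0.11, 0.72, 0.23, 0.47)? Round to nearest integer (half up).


R = 255 × (1-C) × (1-K) = 255 × 0.89 × 0.53 = 120.2835 → 120
G = 255 × (1-M) × (1-K) = 255 × 0.28 × 0.53 = 37.842 → 38
B = 255 × (1-Y) × (1-K) = 255 × 0.77 × 0.53 = 104.0655 → 104
= RGB(120, 38, 104)


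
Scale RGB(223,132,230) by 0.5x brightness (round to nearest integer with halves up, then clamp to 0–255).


Multiply each channel by 0.5, round half up, clamp to [0, 255]
R: 223×0.5 = 111.5 → round → 112
G: 132×0.5 = 66
B: 230×0.5 = 115
= RGB(112, 66, 115)


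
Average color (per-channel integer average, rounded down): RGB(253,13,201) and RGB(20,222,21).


Midpoint: each channel = ⌊(C₁+C₂)/2⌋
R: ⌊(253+20)/2⌋ = 136
G: ⌊(13+222)/2⌋ = 117
B: ⌊(201+21)/2⌋ = 111
= RGB(136, 117, 111)


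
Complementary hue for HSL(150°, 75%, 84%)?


Complement = opposite side of color wheel = hue + 180°
H' = (150 + 180) mod 360 = 330°
S and L unchanged.
= HSL(330°, 75%, 84%)


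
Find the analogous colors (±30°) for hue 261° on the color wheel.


Base hue: 261°
Left analog: (261 - 30) mod 360 = 231°
Right analog: (261 + 30) mod 360 = 291°
Analogous hues = 231° and 291°


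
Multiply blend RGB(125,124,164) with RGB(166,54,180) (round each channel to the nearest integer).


Multiply: C = A×B/255, rounded to nearest integer
R: 125×166/255 = 20750/255 ≈ 81.373 → 81
G: 124×54/255 = 6696/255 ≈ 26.259 → 26
B: 164×180/255 = 29520/255 ≈ 115.765 → 116
= RGB(81, 26, 116)


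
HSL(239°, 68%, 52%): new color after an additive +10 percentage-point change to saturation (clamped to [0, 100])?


Original S = 68%
Adjustment = +10 percentage points
New S = 68 + (10) = 78
Clamp to [0, 100] → 78
= HSL(239°, 78%, 52%)


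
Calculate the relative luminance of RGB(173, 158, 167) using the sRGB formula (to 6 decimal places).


Linearize each channel (sRGB transfer function): c = v/255; c_lin = c/12.92 if c ≤ 0.04045, else ((c+0.055)/1.055)^2.4
  R: 173/255 ≈ 0.678431 > 0.04045 → ((0.678431+0.055)/1.055)^2.4 ≈ 0.417885
  G: 158/255 ≈ 0.619608 > 0.04045 → ((0.619608+0.055)/1.055)^2.4 ≈ 0.341914
  B: 167/255 ≈ 0.654902 > 0.04045 → ((0.654902+0.055)/1.055)^2.4 ≈ 0.386429
R_lin = 0.417885, G_lin = 0.341914, B_lin = 0.386429
L = 0.2126×R + 0.7152×G + 0.0722×B
L = 0.2126×0.417885 + 0.7152×0.341914 + 0.0722×0.386429
L ≈ 0.361280


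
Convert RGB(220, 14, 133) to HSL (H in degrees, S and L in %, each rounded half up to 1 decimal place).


Normalize: R'=220/255≈0.8627, G'=14/255≈0.0549, B'=133/255≈0.5216
Max=220/255, Min=14/255, Δ=Max-Min=206/255
L = (Max+Min)/2 = (220+14)/510 = 234/510 = 0.45882… → L = 45.9%
L ≤ 0.5 → S = Δ/(Max+Min) = 206/(220+14) = 206/234 = 0.88034… → S = 88.0%
(the 1/255 factors cancel in S and H, so raw channel differences can be used)
Max is R' → H = 60 × (((G-B)/Δ) mod 6) = 60 × (((14-133)/206) mod 6)
  (-119)/206 = -0.5776…; negative, so add 6 → 5.4223…
  H = 60 × 5.4223… = 325.339…° → H = 325.3°
= HSL(325.3°, 88.0%, 45.9%)


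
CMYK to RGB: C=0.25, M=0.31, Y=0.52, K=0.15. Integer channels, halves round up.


R = 255 × (1-C) × (1-K) = 255 × 0.75 × 0.85 = 162.5625 → 163
G = 255 × (1-M) × (1-K) = 255 × 0.69 × 0.85 = 149.5575 → 150
B = 255 × (1-Y) × (1-K) = 255 × 0.48 × 0.85 = 104.04 → 104
= RGB(163, 150, 104)


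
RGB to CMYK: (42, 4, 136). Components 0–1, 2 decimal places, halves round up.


R'=42/255≈0.1647, G'=4/255≈0.0157, B'=136/255≈0.5333
K = 1 - max(R',G',B') = 1 - 136/255 = 119/255 = 0.46666… → 0.47
(1-R'-K)/(1-K) simplifies to (max-R)/max with max = 136:
C = (136-42)/136 = 94/136 = 0.69117… → 0.69
M = (136-4)/136 = 132/136 = 0.97058… → 0.97
Y = (136-136)/136 = 0/136 = 0 → 0.00
= CMYK(0.69, 0.97, 0.00, 0.47)


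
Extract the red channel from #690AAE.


Color: #690AAE
R = 69 = 105
G = 0A = 10
B = AE = 174
Red = 105


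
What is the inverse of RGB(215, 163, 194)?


Invert: (255-R, 255-G, 255-B)
R: 255-215 = 40
G: 255-163 = 92
B: 255-194 = 61
= RGB(40, 92, 61)


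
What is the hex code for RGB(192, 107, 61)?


R = 192 → C0 (hex)
G = 107 → 6B (hex)
B = 61 → 3D (hex)
Hex = #C06B3D


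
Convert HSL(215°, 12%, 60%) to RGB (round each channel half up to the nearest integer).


H=215°, S=0.12, L=0.60
C = (1-|2L-1|)×S = (1-|0.20|)×0.12 = 0.096
H' = H/60 = 215/60 ≈ 3.5833; X = C×(1-|H' mod 2 - 1|) = 0.04
m = L - C/2 = 0.60 - 0.048 = 0.552
Sector ⌊H'⌋ = 3 → (R',G',B') = (0.0, 0.04, 0.096)
RGB = ((R'+m)×255, (G'+m)×255, (B'+m)×255) = (140.76, 150.96, 165.24)
Round half up → RGB(141, 151, 165)


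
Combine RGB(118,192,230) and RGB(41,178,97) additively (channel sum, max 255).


Additive: each channel = min(255, C₁+C₂)
R: 118+41 = 159 → 159
G: 192+178 = 370 → 255
B: 230+97 = 327 → 255
= RGB(159, 255, 255)


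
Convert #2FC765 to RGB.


2F → 47 (R)
C7 → 199 (G)
65 → 101 (B)
= RGB(47, 199, 101)


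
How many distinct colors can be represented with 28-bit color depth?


Colors = 2^bits = 2^28
= 268,435,456 colors


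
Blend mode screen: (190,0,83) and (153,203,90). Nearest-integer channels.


Screen: C = 255 - (255-A)×(255-B)/255, rounded to nearest integer
R: 255 - (255-190)×(255-153)/255 = 255 - 6630/255 ≈ 255 - 26.000 = 229.000 → 229
G: 255 - (255-0)×(255-203)/255 = 255 - 13260/255 ≈ 255 - 52.000 = 203.000 → 203
B: 255 - (255-83)×(255-90)/255 = 255 - 28380/255 ≈ 255 - 111.294 = 143.706 → 144
= RGB(229, 203, 144)


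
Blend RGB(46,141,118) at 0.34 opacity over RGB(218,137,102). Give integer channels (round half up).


C = α×F + (1-α)×B, with 1-α = 0.66
R: 0.34×46 + 0.66×218 = 15.64 + 143.88 = 159.52 → 160
G: 0.34×141 + 0.66×137 = 47.94 + 90.42 = 138.36 → 138
B: 0.34×118 + 0.66×102 = 40.12 + 67.32 = 107.44 → 107
= RGB(160, 138, 107)


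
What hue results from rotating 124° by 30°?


New hue = (H + rotation) mod 360
New hue = (124 + 30) mod 360
= 154 mod 360
= 154°


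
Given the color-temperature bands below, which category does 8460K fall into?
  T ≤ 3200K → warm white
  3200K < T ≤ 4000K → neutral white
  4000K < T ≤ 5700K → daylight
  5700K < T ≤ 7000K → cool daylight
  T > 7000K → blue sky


Temperature: 8460K
8460K > 7000K → blue sky
Classification: blue sky


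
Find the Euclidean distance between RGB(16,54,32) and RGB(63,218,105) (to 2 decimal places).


d = √[(R₁-R₂)² + (G₁-G₂)² + (B₁-B₂)²]
d = √[(16-63)² + (54-218)² + (32-105)²]
d = √[2209 + 26896 + 5329]
d = √34434
d ≈ 185.56


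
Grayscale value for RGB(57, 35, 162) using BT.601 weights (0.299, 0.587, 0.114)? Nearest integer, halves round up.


Gray = 0.299×R + 0.587×G + 0.114×B
Gray = 0.299×57 + 0.587×35 + 0.114×162
Gray = 17.043 + 20.545 + 18.468
Gray = 56.056 → round half up → 56
Gray = 56


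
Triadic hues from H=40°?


Triadic: equally spaced at 120° intervals
H1 = 40°
H2 = (40 + 120) mod 360 = 160°
H3 = (40 + 240) mod 360 = 280°
Triadic = 40°, 160°, 280°


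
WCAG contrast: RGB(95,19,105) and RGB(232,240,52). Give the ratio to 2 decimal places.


Linearize each sRGB channel c=v/255: c/12.92 if c ≤ 0.04045 else ((c+0.055)/1.055)^2.4
L = 0.2126×R_lin + 0.7152×G_lin + 0.0722×B_lin
Color 1 (95,19,105):
  R=95: 95/255≈0.3725 > 0.04045 → ((0.3725+0.055)/1.055)^2.4 ≈ 0.11444
  G=19: 19/255≈0.0745 > 0.04045 → ((0.0745+0.055)/1.055)^2.4 ≈ 0.00651
  B=105: 105/255≈0.4118 > 0.04045 → ((0.4118+0.055)/1.055)^2.4 ≈ 0.14126
  L1 = 0.2126×0.11444 + 0.7152×0.00651 + 0.0722×0.14126 ≈ 0.03919
Color 2 (232,240,52):
  R=232: 232/255≈0.9098 > 0.04045 → ((0.9098+0.055)/1.055)^2.4 ≈ 0.80695
  G=240: 240/255≈0.9412 > 0.04045 → ((0.9412+0.055)/1.055)^2.4 ≈ 0.87137
  B=52: 52/255≈0.2039 > 0.04045 → ((0.2039+0.055)/1.055)^2.4 ≈ 0.03434
  L2 = 0.2126×0.80695 + 0.7152×0.87137 + 0.0722×0.03434 ≈ 0.79724
Lighter = 0.79724, Darker = 0.03919
Ratio = (L_lighter + 0.05) / (L_darker + 0.05)
Ratio = (0.79724 + 0.05) / (0.03919 + 0.05) = 0.84724 / 0.08919 ≈ 9.4997
Ratio ≈ 9.50:1


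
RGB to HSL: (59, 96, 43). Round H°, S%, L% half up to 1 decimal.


Normalize: R'=59/255≈0.2314, G'=96/255≈0.3765, B'=43/255≈0.1686
Max=96/255, Min=43/255, Δ=Max-Min=53/255
L = (Max+Min)/2 = (96+43)/510 = 139/510 = 0.27254… → L = 27.3%
L ≤ 0.5 → S = Δ/(Max+Min) = 53/(96+43) = 53/139 = 0.38129… → S = 38.1%
(the 1/255 factors cancel in S and H, so raw channel differences can be used)
Max is G' → H = 60 × ((B-R)/Δ + 2) = 60 × ((43-59)/53 + 2)
  -16/53 + 2 = -0.3018… + 2 = 1.6981…
  H = 60 × 1.6981… = 101.886…° → H = 101.9°
= HSL(101.9°, 38.1%, 27.3%)


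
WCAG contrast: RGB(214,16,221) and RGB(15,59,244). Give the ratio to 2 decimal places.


Linearize each sRGB channel c=v/255: c/12.92 if c ≤ 0.04045 else ((c+0.055)/1.055)^2.4
L = 0.2126×R_lin + 0.7152×G_lin + 0.0722×B_lin
Color 1 (214,16,221):
  R=214: 214/255≈0.8392 > 0.04045 → ((0.8392+0.055)/1.055)^2.4 ≈ 0.67244
  G=16: 16/255≈0.0627 > 0.04045 → ((0.0627+0.055)/1.055)^2.4 ≈ 0.00518
  B=221: 221/255≈0.8667 > 0.04045 → ((0.8667+0.055)/1.055)^2.4 ≈ 0.72306
  L1 = 0.2126×0.67244 + 0.7152×0.00518 + 0.0722×0.72306 ≈ 0.19887
Color 2 (15,59,244):
  R=15: 15/255≈0.0588 > 0.04045 → ((0.0588+0.055)/1.055)^2.4 ≈ 0.00478
  G=59: 59/255≈0.2314 > 0.04045 → ((0.2314+0.055)/1.055)^2.4 ≈ 0.04374
  B=244: 244/255≈0.9569 > 0.04045 → ((0.9569+0.055)/1.055)^2.4 ≈ 0.90466
  L2 = 0.2126×0.00478 + 0.7152×0.04374 + 0.0722×0.90466 ≈ 0.09761
Lighter = 0.19887, Darker = 0.09761
Ratio = (L_lighter + 0.05) / (L_darker + 0.05)
Ratio = (0.19887 + 0.05) / (0.09761 + 0.05) = 0.24887 / 0.14761 ≈ 1.6860
Ratio ≈ 1.69:1
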